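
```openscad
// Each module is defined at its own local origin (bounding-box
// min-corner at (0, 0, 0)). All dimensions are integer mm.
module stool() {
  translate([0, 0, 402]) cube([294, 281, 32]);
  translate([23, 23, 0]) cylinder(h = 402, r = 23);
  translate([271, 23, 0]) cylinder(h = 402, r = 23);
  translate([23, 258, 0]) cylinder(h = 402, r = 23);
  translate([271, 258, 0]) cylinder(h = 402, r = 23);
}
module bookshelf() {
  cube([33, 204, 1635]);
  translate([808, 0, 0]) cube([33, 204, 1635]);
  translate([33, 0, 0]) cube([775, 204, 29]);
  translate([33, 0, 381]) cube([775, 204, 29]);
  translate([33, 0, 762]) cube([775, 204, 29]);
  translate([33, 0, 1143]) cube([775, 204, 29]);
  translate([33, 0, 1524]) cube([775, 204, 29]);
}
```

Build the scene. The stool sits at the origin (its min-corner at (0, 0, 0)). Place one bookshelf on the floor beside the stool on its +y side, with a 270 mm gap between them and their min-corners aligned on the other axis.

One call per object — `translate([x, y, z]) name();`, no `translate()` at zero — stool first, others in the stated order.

stool();
translate([0, 551, 0]) bookshelf();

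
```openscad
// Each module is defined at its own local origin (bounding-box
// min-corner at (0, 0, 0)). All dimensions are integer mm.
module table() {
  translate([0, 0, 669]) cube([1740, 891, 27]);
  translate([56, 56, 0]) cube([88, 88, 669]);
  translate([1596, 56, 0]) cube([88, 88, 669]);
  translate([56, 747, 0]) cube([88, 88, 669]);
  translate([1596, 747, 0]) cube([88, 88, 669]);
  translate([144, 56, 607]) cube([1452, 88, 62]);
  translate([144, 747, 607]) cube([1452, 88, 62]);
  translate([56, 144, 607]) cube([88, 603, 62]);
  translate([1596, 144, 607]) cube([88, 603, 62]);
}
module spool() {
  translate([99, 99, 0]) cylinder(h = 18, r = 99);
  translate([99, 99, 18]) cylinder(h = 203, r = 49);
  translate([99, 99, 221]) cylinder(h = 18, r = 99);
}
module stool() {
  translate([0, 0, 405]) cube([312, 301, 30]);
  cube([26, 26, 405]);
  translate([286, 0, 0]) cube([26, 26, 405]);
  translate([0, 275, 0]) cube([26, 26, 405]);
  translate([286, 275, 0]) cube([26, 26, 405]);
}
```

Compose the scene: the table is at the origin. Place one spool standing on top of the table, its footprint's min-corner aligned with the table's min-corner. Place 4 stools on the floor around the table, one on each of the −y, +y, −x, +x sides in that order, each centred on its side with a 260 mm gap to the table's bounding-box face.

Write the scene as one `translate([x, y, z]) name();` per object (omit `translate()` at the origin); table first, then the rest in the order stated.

table();
translate([0, 0, 696]) spool();
translate([714, -561, 0]) stool();
translate([714, 1151, 0]) stool();
translate([-572, 295, 0]) stool();
translate([2000, 295, 0]) stool();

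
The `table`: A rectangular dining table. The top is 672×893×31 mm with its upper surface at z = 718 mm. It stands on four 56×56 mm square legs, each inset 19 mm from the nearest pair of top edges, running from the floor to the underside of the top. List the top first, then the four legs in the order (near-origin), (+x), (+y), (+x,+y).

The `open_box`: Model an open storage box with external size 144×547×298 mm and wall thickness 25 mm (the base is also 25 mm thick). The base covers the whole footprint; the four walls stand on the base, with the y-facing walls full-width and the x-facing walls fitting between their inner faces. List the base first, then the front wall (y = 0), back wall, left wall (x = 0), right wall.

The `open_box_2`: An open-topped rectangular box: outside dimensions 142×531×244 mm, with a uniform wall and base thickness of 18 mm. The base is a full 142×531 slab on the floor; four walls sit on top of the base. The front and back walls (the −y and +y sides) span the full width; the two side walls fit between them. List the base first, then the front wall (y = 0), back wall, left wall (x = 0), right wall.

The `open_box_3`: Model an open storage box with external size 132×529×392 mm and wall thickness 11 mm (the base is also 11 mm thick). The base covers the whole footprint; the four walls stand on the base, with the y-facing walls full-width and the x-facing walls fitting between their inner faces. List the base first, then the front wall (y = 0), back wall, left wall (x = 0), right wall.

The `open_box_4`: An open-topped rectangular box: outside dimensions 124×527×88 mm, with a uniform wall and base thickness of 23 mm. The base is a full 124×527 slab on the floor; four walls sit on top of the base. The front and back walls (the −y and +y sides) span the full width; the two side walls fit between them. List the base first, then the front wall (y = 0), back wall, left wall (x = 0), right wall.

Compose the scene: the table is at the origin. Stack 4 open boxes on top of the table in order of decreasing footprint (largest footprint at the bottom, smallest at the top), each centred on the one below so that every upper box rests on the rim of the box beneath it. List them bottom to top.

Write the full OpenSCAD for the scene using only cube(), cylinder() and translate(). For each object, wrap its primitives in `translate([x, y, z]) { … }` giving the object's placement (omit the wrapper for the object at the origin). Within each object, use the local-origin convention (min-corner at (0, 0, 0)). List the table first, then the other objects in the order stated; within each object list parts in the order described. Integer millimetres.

translate([0, 0, 687]) cube([672, 893, 31]);
translate([19, 19, 0]) cube([56, 56, 687]);
translate([597, 19, 0]) cube([56, 56, 687]);
translate([19, 818, 0]) cube([56, 56, 687]);
translate([597, 818, 0]) cube([56, 56, 687]);
translate([264, 173, 718]) {
  cube([144, 547, 25]);
  translate([0, 0, 25]) cube([144, 25, 273]);
  translate([0, 522, 25]) cube([144, 25, 273]);
  translate([0, 25, 25]) cube([25, 497, 273]);
  translate([119, 25, 25]) cube([25, 497, 273]);
}
translate([265, 181, 1016]) {
  cube([142, 531, 18]);
  translate([0, 0, 18]) cube([142, 18, 226]);
  translate([0, 513, 18]) cube([142, 18, 226]);
  translate([0, 18, 18]) cube([18, 495, 226]);
  translate([124, 18, 18]) cube([18, 495, 226]);
}
translate([270, 182, 1260]) {
  cube([132, 529, 11]);
  translate([0, 0, 11]) cube([132, 11, 381]);
  translate([0, 518, 11]) cube([132, 11, 381]);
  translate([0, 11, 11]) cube([11, 507, 381]);
  translate([121, 11, 11]) cube([11, 507, 381]);
}
translate([274, 183, 1652]) {
  cube([124, 527, 23]);
  translate([0, 0, 23]) cube([124, 23, 65]);
  translate([0, 504, 23]) cube([124, 23, 65]);
  translate([0, 23, 23]) cube([23, 481, 65]);
  translate([101, 23, 23]) cube([23, 481, 65]);
}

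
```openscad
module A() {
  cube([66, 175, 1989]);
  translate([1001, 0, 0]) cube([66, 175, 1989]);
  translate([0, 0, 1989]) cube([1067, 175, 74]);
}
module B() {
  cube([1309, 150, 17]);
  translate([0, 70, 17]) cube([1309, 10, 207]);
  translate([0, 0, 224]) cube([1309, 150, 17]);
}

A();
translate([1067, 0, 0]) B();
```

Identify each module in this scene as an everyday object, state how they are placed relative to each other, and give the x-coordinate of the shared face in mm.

The door frame's +x face and the I-beam's −x face are both at x = 1067 mm.

A is a door frame. B is an I-beam. The I-beam is against the door frame's +x side, with their −y faces flush. The x-coordinate of the shared face is 1067 mm.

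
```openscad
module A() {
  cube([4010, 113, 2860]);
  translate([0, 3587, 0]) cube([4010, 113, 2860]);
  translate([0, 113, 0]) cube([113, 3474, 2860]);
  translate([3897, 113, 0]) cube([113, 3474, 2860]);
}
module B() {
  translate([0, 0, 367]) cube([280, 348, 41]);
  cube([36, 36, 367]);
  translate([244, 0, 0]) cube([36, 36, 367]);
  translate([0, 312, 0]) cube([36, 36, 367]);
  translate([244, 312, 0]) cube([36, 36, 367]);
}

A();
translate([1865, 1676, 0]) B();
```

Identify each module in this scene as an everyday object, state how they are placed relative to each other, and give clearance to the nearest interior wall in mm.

Clearances: x = 1752, y = 1563; minimum 1563 mm.

A is a house frame. B is a stool. The stool sits inside the house frame, centred. The clearance to the nearest interior wall is 1563 mm.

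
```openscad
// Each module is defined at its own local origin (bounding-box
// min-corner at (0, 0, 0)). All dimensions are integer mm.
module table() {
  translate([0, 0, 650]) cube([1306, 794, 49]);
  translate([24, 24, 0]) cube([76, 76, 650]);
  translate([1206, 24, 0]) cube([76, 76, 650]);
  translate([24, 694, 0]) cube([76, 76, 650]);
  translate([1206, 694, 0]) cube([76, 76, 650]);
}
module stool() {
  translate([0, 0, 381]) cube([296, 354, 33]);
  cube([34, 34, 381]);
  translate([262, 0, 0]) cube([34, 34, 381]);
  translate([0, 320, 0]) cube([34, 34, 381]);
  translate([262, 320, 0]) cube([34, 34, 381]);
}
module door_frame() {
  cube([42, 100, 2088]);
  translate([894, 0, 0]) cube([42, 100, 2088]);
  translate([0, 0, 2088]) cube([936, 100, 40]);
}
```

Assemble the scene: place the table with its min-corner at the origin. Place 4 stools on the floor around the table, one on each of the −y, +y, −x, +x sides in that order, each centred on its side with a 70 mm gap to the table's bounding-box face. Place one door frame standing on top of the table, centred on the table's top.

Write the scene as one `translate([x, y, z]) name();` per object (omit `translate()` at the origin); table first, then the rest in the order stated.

table();
translate([505, -424, 0]) stool();
translate([505, 864, 0]) stool();
translate([-366, 220, 0]) stool();
translate([1376, 220, 0]) stool();
translate([185, 347, 699]) door_frame();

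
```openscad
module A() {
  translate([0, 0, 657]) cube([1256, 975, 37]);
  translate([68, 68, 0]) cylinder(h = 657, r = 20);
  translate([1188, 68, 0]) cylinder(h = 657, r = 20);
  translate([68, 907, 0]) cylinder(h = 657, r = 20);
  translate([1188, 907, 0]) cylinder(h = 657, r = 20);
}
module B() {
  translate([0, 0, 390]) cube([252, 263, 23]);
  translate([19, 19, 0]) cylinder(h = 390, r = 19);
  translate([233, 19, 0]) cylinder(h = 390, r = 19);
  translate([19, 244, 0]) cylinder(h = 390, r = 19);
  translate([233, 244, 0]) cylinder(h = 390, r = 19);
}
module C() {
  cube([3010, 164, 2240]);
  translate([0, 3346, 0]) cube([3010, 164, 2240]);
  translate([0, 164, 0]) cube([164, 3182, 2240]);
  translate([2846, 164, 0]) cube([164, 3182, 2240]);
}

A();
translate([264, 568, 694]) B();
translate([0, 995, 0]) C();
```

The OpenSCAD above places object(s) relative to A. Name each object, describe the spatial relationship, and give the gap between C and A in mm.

A is a table. B is a stool. C is a house frame. The stool is on top of the table. The house frame is on the floor beside the table on its +y side. The gap between the house frame and the table is 20 mm.

The house frame's nearest face is 20 mm from the table's +y face.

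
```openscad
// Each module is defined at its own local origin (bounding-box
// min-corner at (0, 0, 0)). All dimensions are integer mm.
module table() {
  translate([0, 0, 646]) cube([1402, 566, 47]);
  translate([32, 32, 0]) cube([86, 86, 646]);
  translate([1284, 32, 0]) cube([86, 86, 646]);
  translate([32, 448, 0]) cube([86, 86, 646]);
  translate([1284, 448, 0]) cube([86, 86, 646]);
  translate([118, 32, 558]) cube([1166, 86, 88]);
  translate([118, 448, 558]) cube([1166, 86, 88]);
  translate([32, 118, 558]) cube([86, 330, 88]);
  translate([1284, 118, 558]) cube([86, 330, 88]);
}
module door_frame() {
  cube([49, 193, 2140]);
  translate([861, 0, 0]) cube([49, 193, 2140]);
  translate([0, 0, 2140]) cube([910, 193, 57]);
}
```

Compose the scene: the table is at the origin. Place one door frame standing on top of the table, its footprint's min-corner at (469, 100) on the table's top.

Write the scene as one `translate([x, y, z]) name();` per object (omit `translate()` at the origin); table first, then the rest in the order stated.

table();
translate([469, 100, 693]) door_frame();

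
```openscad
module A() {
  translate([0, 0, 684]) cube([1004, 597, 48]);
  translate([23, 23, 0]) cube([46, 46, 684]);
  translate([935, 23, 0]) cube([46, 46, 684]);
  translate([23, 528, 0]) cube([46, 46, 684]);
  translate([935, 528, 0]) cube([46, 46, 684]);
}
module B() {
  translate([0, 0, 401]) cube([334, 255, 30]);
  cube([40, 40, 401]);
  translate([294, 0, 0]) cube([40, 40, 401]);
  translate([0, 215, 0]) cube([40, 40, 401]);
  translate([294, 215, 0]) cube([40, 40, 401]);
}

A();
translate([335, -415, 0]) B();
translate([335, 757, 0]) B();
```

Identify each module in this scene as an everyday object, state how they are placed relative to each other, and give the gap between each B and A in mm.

A is a table. B is a stool. Two stools sit around the table at the −y, +y sides. The gap between each stool and the table is 160 mm.

Each stool's nearest face is 160 mm from the table's bounding box.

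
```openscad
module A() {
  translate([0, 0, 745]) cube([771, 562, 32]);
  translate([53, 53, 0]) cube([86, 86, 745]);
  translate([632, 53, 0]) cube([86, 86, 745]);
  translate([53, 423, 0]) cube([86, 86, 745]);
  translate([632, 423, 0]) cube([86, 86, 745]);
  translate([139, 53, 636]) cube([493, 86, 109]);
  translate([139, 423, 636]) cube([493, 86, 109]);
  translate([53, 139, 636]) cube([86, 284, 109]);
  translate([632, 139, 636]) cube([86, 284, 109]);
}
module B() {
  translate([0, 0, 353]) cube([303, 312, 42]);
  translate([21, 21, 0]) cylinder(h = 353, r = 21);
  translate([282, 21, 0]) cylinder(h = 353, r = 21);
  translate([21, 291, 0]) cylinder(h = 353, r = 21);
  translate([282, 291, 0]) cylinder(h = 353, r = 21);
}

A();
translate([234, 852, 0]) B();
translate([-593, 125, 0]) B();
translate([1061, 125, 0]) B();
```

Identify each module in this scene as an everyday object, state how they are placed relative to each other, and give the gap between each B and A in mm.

A is a table. B is a stool. Three stools sit around the table at the +y, −x, +x sides. The gap between each stool and the table is 290 mm.

Each stool's nearest face is 290 mm from the table's bounding box.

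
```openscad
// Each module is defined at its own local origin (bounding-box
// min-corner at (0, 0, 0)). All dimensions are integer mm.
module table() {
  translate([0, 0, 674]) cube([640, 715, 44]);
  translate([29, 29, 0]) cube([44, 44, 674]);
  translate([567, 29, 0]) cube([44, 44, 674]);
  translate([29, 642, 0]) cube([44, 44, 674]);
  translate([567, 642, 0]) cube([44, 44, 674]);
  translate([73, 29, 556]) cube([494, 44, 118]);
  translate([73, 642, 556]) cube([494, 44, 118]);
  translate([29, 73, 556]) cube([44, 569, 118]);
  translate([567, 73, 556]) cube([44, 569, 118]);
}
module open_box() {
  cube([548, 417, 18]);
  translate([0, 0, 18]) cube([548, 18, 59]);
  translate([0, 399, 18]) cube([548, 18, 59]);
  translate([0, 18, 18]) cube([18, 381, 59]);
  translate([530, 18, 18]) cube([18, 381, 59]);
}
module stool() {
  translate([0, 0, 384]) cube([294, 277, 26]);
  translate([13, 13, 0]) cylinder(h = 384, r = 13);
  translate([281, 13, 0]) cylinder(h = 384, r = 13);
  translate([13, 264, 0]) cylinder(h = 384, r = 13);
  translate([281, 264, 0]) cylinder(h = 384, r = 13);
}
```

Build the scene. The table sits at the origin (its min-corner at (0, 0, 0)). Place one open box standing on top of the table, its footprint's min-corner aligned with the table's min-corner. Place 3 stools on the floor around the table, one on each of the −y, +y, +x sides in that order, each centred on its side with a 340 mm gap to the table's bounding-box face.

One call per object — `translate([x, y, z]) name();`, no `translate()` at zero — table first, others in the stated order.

table();
translate([0, 0, 718]) open_box();
translate([173, -617, 0]) stool();
translate([173, 1055, 0]) stool();
translate([980, 219, 0]) stool();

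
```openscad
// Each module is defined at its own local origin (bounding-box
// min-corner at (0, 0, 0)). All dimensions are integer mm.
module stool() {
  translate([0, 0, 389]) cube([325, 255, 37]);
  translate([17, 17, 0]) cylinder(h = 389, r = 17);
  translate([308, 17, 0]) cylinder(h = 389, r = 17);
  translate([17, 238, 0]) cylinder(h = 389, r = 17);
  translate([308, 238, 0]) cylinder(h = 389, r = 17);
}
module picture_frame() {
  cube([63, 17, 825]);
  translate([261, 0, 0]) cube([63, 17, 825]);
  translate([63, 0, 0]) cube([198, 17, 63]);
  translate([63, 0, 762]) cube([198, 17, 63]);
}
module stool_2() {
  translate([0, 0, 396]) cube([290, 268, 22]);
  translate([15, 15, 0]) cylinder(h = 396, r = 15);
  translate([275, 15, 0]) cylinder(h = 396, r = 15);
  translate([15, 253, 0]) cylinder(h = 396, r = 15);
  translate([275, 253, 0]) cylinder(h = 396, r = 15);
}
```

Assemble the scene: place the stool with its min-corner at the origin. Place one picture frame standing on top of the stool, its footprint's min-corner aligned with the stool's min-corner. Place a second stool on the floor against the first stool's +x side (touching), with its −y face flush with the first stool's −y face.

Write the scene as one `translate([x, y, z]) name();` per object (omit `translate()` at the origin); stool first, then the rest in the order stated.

stool();
translate([0, 0, 426]) picture_frame();
translate([325, 0, 0]) stool_2();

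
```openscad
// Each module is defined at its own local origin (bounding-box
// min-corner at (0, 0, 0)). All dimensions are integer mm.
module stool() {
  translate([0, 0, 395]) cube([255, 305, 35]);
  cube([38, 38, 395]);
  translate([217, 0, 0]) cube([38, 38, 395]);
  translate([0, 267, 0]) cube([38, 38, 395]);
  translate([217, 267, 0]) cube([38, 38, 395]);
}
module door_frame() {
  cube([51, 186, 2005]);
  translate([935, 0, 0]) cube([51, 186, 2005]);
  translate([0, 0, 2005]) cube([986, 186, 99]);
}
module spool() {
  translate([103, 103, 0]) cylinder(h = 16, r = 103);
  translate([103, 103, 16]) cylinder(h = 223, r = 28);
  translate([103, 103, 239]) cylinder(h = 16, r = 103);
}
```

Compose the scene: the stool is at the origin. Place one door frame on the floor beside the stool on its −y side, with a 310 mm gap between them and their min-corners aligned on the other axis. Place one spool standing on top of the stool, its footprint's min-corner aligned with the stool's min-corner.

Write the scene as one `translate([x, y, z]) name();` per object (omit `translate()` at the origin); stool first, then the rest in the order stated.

stool();
translate([0, -496, 0]) door_frame();
translate([0, 0, 430]) spool();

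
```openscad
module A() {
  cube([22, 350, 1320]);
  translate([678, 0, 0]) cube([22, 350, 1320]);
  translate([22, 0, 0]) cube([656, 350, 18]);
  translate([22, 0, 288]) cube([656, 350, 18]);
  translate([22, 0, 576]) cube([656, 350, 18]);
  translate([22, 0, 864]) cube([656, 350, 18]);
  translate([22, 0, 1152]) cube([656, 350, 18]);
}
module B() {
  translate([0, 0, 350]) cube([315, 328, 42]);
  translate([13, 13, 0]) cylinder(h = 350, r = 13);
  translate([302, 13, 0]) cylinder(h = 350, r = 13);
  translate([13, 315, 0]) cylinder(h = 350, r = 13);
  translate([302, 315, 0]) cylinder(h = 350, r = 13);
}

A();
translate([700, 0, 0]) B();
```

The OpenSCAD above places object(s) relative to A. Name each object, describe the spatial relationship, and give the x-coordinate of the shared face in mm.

The bookshelf's +x face and the stool's −x face are both at x = 700 mm.

A is a bookshelf. B is a stool. The stool is against the bookshelf's +x side, with their −y faces flush. The x-coordinate of the shared face is 700 mm.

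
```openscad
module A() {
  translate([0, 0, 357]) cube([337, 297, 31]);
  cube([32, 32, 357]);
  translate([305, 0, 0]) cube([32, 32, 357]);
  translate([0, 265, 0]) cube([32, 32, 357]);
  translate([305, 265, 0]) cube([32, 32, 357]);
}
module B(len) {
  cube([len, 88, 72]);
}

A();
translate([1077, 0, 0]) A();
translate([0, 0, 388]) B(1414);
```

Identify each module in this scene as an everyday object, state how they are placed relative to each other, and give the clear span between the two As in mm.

A is a stool. B is a beam. A beam spans the tops of two stools. The clear span between the two stools is 740 mm.

Second stool starts at x = 1077; first ends at x = 337; clear span = 1077 − 337 = 740 mm.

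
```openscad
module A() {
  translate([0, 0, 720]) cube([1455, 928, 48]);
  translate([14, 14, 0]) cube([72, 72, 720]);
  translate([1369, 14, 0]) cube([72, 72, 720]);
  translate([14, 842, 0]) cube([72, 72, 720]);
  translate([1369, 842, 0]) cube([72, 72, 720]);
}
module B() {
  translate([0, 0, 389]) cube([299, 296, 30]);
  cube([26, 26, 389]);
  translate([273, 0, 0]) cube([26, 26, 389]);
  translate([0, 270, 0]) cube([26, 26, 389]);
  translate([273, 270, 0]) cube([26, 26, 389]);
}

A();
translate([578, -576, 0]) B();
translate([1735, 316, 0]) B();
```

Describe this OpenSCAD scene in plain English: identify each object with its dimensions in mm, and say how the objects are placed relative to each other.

A is a table with a 1455×928 mm rectangular top, 48 mm thick, top surface at z = 768 mm, supported by four 72×72 mm square legs, each inset 14 mm from the nearest pair of top edges, running from the floor.

B is a four-legged stool. The seat is 299×296 mm, 30 mm thick, top at z = 419 mm. It stands on four square legs, each 26×26 mm in cross-section, from z = 0 to the seat underside, each flush with a corner of the seat.

Two stools sit around the table at the −y, +x sides.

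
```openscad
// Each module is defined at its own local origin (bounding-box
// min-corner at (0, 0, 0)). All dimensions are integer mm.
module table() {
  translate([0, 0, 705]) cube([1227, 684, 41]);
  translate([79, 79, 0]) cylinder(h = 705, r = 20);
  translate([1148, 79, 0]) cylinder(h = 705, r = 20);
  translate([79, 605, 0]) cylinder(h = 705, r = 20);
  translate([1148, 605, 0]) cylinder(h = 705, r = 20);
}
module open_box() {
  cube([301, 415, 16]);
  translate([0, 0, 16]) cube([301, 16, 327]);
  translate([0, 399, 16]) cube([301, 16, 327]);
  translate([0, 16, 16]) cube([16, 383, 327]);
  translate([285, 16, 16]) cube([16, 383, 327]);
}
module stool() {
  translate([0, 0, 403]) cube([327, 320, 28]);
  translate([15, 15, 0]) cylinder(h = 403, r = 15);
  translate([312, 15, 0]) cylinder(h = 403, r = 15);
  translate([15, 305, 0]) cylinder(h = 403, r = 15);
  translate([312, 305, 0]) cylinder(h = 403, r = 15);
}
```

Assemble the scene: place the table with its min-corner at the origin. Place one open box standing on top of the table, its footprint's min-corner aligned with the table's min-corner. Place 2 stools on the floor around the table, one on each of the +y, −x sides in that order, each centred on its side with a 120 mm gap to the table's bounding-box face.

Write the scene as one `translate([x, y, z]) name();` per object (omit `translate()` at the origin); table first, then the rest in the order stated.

table();
translate([0, 0, 746]) open_box();
translate([450, 804, 0]) stool();
translate([-447, 182, 0]) stool();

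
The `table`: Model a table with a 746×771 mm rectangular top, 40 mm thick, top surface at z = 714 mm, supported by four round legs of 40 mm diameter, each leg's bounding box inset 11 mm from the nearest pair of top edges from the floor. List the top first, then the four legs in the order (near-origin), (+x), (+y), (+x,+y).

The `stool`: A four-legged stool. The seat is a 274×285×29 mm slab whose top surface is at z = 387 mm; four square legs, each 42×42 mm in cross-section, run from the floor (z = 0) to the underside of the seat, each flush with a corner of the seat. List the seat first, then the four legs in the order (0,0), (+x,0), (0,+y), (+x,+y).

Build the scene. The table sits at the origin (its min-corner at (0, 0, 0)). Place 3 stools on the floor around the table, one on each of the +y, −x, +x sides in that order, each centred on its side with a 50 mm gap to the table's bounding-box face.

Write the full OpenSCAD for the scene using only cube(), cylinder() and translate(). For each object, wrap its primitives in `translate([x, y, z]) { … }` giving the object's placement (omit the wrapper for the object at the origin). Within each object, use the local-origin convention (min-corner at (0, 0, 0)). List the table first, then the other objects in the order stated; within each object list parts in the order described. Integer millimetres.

translate([0, 0, 674]) cube([746, 771, 40]);
translate([31, 31, 0]) cylinder(h = 674, r = 20);
translate([715, 31, 0]) cylinder(h = 674, r = 20);
translate([31, 740, 0]) cylinder(h = 674, r = 20);
translate([715, 740, 0]) cylinder(h = 674, r = 20);
translate([236, 821, 0]) {
  translate([0, 0, 358]) cube([274, 285, 29]);
  cube([42, 42, 358]);
  translate([232, 0, 0]) cube([42, 42, 358]);
  translate([0, 243, 0]) cube([42, 42, 358]);
  translate([232, 243, 0]) cube([42, 42, 358]);
}
translate([-324, 243, 0]) {
  translate([0, 0, 358]) cube([274, 285, 29]);
  cube([42, 42, 358]);
  translate([232, 0, 0]) cube([42, 42, 358]);
  translate([0, 243, 0]) cube([42, 42, 358]);
  translate([232, 243, 0]) cube([42, 42, 358]);
}
translate([796, 243, 0]) {
  translate([0, 0, 358]) cube([274, 285, 29]);
  cube([42, 42, 358]);
  translate([232, 0, 0]) cube([42, 42, 358]);
  translate([0, 243, 0]) cube([42, 42, 358]);
  translate([232, 243, 0]) cube([42, 42, 358]);
}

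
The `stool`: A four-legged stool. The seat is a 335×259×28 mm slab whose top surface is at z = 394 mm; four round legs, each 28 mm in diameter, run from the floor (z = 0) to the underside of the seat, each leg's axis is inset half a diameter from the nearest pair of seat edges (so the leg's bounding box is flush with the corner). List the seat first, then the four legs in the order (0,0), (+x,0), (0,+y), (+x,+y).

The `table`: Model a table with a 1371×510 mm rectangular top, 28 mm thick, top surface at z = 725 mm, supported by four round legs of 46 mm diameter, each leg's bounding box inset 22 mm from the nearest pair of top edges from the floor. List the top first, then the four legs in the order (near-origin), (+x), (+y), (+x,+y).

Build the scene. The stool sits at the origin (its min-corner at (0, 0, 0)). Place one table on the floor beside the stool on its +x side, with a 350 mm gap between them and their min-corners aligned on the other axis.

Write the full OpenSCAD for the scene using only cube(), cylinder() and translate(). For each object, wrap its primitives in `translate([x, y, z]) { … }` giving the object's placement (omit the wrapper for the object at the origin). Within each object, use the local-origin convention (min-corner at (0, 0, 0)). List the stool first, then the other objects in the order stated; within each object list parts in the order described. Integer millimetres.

translate([0, 0, 366]) cube([335, 259, 28]);
translate([14, 14, 0]) cylinder(h = 366, r = 14);
translate([321, 14, 0]) cylinder(h = 366, r = 14);
translate([14, 245, 0]) cylinder(h = 366, r = 14);
translate([321, 245, 0]) cylinder(h = 366, r = 14);
translate([685, 0, 0]) {
  translate([0, 0, 697]) cube([1371, 510, 28]);
  translate([45, 45, 0]) cylinder(h = 697, r = 23);
  translate([1326, 45, 0]) cylinder(h = 697, r = 23);
  translate([45, 465, 0]) cylinder(h = 697, r = 23);
  translate([1326, 465, 0]) cylinder(h = 697, r = 23);
}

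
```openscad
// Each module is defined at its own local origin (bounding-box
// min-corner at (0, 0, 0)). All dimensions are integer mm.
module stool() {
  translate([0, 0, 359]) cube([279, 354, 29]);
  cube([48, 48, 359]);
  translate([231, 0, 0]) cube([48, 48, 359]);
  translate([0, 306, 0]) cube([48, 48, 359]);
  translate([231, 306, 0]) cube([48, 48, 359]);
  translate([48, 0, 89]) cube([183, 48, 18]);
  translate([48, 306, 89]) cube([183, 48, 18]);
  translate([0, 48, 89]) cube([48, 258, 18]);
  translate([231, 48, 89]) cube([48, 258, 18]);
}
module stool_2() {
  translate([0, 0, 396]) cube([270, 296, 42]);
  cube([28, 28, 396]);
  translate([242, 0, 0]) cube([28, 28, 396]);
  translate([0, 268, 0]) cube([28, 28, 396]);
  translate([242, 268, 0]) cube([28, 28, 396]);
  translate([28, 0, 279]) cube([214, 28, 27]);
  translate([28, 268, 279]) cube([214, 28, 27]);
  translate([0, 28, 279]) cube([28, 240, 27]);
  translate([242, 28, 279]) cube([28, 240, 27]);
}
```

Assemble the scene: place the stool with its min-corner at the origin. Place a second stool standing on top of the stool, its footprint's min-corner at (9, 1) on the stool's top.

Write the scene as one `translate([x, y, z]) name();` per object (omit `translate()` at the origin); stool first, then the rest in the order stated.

stool();
translate([9, 1, 388]) stool_2();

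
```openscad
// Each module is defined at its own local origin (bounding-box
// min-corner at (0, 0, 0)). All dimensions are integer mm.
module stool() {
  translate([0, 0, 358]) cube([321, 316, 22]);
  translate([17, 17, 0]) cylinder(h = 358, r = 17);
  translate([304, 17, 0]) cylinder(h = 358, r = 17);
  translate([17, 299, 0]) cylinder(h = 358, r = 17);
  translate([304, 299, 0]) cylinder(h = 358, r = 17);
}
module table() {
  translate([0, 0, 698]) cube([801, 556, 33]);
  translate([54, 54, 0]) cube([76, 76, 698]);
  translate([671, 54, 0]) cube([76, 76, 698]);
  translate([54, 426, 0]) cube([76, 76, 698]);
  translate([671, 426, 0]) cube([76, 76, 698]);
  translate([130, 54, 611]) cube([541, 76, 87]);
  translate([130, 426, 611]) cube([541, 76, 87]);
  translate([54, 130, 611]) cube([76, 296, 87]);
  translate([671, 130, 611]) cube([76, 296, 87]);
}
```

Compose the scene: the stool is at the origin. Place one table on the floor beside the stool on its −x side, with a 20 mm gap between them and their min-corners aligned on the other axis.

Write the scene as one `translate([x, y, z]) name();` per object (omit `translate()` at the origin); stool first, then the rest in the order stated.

stool();
translate([-821, 0, 0]) table();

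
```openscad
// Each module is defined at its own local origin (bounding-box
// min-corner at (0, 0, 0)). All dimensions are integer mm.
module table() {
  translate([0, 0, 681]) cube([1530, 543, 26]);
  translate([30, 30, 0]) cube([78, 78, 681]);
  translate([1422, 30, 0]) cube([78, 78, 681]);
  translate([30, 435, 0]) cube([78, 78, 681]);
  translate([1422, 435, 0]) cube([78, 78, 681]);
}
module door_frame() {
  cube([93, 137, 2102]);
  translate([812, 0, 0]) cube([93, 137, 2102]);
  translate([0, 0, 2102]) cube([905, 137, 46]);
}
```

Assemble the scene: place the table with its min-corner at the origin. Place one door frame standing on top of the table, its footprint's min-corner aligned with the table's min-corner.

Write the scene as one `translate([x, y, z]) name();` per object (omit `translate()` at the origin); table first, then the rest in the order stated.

table();
translate([0, 0, 707]) door_frame();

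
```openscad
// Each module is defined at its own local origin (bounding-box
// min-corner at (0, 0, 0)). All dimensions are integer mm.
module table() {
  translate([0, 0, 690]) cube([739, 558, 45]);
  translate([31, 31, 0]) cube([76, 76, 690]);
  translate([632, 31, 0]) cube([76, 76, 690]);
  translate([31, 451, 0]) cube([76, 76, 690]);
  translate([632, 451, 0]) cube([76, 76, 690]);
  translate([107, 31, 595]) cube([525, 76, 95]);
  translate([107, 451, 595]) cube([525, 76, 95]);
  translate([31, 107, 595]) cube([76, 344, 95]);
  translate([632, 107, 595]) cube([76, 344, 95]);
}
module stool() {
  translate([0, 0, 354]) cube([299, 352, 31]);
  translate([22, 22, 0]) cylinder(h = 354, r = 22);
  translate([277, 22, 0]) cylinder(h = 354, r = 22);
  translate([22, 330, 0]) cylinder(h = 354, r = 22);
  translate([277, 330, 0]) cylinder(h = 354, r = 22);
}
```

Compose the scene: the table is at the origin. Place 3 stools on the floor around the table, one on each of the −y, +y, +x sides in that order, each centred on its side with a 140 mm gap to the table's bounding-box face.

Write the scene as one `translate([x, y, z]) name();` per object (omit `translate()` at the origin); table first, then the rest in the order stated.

table();
translate([220, -492, 0]) stool();
translate([220, 698, 0]) stool();
translate([879, 103, 0]) stool();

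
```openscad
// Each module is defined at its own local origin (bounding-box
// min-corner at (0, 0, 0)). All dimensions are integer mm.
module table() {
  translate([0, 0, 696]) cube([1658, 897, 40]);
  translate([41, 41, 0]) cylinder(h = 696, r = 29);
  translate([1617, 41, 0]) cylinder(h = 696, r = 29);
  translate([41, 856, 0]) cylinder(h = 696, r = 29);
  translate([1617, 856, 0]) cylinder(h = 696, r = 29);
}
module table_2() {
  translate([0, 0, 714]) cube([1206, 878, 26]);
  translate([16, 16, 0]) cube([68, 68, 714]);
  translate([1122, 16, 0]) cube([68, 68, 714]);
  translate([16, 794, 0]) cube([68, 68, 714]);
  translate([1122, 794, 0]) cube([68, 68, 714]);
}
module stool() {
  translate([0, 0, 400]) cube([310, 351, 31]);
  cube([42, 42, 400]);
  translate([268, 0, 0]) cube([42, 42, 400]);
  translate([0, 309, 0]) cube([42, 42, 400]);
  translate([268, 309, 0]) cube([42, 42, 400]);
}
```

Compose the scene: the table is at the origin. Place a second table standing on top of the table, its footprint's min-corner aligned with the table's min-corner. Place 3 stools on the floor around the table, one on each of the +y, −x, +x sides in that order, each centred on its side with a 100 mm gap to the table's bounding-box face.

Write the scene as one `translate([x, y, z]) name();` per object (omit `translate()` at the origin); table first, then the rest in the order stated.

table();
translate([0, 0, 736]) table_2();
translate([674, 997, 0]) stool();
translate([-410, 273, 0]) stool();
translate([1758, 273, 0]) stool();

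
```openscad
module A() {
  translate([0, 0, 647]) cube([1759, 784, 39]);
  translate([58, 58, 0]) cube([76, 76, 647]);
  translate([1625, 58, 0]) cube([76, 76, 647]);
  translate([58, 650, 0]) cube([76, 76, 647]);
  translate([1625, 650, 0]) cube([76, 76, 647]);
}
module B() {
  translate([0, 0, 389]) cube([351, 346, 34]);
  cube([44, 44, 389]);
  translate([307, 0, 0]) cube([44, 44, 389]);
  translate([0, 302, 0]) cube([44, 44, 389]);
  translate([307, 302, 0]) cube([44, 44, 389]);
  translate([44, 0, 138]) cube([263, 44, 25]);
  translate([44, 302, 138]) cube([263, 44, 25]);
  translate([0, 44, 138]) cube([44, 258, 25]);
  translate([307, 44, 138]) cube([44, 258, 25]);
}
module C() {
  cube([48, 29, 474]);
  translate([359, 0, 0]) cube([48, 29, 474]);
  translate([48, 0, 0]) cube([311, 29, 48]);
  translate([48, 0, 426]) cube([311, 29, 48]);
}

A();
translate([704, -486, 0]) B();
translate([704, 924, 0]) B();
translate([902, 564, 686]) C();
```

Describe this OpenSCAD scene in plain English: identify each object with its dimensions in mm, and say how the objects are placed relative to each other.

A is a rectangular dining table. The top is 1759×784×39 mm with its upper surface at z = 686 mm. It stands on four 76×76 mm square legs, each inset 58 mm from the nearest pair of top edges, running from the floor to the underside of the top.

B is a simple wooden stool: a rectangular seat 351 mm (x) by 346 mm (y), 34 mm thick, top face at z = 423 mm, on four square legs, each 44×44 mm in cross-section. The legs rest on z = 0, each flush with a corner of the seat. Four stretchers, 44 mm wide and 25 mm tall, connect adjacent legs with their undersides at z = 138 mm, each running between the inner faces of the legs it joins and aligned with the legs' outer faces on the other axis.

C is a rectangular picture frame lying in the x–z plane (depth along y). The opening is 311 mm wide (x) by 378 mm tall (z), surrounded by a border 48 mm wide on all four sides. The frame is 29 mm deep and is made of two full-height vertical stiles with two horizontal rails fitted between them.

Two stools sit around the table at the −y, +y sides. The picture frame is on top of the table.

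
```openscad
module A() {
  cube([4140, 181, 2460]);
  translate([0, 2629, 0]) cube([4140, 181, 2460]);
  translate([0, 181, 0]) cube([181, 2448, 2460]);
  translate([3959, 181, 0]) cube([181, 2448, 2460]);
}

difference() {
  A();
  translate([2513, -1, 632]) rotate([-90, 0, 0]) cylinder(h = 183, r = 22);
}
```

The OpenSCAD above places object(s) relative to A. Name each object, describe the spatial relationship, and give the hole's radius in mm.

The subtracted cylinder has r = 22 mm.

A is a house frame. The house frame has a circular hole through its front wall. The hole's radius is 22 mm.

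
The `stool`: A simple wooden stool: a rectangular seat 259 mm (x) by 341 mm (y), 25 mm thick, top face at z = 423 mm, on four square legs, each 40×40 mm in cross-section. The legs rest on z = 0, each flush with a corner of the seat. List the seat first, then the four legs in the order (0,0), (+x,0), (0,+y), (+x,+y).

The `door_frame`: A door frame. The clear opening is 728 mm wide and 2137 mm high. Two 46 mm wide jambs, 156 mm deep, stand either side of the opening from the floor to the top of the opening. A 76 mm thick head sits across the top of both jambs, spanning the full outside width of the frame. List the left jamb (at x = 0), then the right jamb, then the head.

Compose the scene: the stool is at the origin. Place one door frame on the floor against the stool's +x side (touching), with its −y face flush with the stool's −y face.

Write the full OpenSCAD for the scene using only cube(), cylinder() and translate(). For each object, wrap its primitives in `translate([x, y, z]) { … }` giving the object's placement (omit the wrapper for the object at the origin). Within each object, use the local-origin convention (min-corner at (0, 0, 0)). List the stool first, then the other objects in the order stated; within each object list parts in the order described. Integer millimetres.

translate([0, 0, 398]) cube([259, 341, 25]);
cube([40, 40, 398]);
translate([219, 0, 0]) cube([40, 40, 398]);
translate([0, 301, 0]) cube([40, 40, 398]);
translate([219, 301, 0]) cube([40, 40, 398]);
translate([259, 0, 0]) {
  cube([46, 156, 2137]);
  translate([774, 0, 0]) cube([46, 156, 2137]);
  translate([0, 0, 2137]) cube([820, 156, 76]);
}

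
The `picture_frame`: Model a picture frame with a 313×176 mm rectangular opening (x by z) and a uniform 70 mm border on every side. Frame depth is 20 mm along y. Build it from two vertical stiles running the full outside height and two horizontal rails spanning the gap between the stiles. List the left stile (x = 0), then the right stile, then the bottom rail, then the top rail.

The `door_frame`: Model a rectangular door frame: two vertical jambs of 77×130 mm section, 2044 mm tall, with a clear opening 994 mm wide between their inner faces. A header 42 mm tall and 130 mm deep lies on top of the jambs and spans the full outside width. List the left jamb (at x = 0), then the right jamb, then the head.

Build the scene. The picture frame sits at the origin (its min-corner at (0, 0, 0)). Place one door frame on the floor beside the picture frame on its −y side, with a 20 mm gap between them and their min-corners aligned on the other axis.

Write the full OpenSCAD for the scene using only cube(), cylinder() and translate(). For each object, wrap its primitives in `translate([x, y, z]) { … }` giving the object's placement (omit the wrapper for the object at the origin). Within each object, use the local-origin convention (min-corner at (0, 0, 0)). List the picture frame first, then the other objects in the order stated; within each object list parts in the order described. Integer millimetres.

cube([70, 20, 316]);
translate([383, 0, 0]) cube([70, 20, 316]);
translate([70, 0, 0]) cube([313, 20, 70]);
translate([70, 0, 246]) cube([313, 20, 70]);
translate([0, -150, 0]) {
  cube([77, 130, 2044]);
  translate([1071, 0, 0]) cube([77, 130, 2044]);
  translate([0, 0, 2044]) cube([1148, 130, 42]);
}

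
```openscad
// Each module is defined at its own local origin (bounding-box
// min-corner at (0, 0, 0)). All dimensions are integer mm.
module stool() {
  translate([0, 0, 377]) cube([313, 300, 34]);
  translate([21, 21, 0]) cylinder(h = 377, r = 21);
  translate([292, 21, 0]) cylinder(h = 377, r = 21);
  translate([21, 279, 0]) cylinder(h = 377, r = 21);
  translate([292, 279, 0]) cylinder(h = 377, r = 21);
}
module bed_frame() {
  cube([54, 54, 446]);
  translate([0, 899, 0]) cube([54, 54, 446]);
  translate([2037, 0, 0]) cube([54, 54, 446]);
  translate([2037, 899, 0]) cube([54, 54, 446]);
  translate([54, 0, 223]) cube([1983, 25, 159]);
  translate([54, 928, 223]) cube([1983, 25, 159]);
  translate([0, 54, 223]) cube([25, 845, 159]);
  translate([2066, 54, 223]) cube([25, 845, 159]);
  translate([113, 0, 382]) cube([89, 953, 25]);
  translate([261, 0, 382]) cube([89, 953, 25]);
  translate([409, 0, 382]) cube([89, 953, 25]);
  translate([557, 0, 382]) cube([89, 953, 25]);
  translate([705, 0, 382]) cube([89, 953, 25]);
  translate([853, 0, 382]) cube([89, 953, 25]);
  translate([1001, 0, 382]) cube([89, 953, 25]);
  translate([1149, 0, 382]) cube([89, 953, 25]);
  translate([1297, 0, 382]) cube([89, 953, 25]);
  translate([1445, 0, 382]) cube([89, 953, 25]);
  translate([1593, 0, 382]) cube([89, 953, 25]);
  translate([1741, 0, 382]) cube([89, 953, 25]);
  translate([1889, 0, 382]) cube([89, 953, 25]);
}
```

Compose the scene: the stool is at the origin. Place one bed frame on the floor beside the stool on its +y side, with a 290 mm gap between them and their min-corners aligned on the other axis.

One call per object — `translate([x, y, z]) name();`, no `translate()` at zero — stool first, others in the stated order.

stool();
translate([0, 590, 0]) bed_frame();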